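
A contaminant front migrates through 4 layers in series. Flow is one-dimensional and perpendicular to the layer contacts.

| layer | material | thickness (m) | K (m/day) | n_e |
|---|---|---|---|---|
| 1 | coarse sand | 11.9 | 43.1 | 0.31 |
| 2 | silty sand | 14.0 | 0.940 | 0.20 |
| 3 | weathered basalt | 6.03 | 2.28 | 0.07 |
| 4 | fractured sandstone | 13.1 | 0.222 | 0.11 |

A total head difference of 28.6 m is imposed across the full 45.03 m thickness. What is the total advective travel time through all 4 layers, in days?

22.4

With flow normal to the layers, continuity requires the same specific discharge q through every layer.
Σ(b_i/K_i) = 11.9/43.1 + 14.0/0.940 + 6.03/2.28 + 13.1/0.222 = 76.82 d.
q = Δh / Σ(b_i/K_i) = 28.6 / 76.82 = 0.3723 m/day.
In each layer the seepage velocity is v_i = q/n_i, so the layer transit time is t_i = b_i·n_i / q:
  layer 1 (coarse sand): t_1 = 11.9 × 0.31 / 0.3723 = 9.909 d
  layer 2 (silty sand): t_2 = 14.0 × 0.20 / 0.3723 = 7.521 d
  layer 3 (weathered basalt): t_3 = 6.03 × 0.07 / 0.3723 = 1.134 d
  layer 4 (fractured sandstone): t_4 = 13.1 × 0.11 / 0.3723 = 3.871 d
Total t = Σ t_i = 22.43 days.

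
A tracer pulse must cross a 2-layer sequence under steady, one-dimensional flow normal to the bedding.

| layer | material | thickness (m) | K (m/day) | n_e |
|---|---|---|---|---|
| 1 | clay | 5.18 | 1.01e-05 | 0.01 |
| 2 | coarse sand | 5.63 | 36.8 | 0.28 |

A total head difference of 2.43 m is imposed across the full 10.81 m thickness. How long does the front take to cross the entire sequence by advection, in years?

941

With flow normal to the layers, continuity requires the same specific discharge q through every layer.
Σ(b_i/K_i) = 5.18/1.01e-05 + 5.63/36.8 = 5.129e+05 d.
q = Δh / Σ(b_i/K_i) = 2.43 / 5.129e+05 = 4.738e-06 m/day.
In each layer the seepage velocity is v_i = q/n_i, so the layer transit time is t_i = b_i·n_i / q:
  layer 1 (clay): t_1 = 5.18 × 0.01 / 4.738e-06 = 10933 d
  layer 2 (coarse sand): t_2 = 5.63 × 0.28 / 4.738e-06 = 3.327e+05 d
Total t = Σ t_i = 3.436e+05 days = 940.8 years.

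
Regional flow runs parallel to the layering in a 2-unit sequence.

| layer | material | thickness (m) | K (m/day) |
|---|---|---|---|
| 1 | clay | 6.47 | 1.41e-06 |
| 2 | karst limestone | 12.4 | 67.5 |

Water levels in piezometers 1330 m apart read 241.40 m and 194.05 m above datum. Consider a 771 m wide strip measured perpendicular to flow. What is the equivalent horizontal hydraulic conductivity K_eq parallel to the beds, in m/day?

Flow is parallel to layering, so each bed carries its own Darcy discharge and the transmissivities add.
Σ(K_i·b_i) = 1.41e-06×6.47 + 67.5×12.4 = 837.0 m²/day.
Total thickness b = 18.87 m, so K_eq = Σ(K_i·b_i)/b = 44.36 m/day.

44.4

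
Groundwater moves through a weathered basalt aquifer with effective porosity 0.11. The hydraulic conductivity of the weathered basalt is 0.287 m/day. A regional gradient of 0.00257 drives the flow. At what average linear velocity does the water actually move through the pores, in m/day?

0.00671

Hydraulic gradient i = 0.00257.
Darcy flux q = K · i = 0.2870 × 0.002570 = 0.0007376 m/day.
Seepage velocity v = q / n_e = 0.0007376 / 0.11 = 0.006705 m/day.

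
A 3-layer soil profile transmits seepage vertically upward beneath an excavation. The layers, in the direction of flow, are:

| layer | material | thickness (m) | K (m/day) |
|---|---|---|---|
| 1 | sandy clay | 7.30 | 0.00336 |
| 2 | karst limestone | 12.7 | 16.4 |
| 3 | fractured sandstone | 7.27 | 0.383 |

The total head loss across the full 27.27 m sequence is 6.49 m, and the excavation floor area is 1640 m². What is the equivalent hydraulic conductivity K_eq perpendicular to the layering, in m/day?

Flow is perpendicular to layering, so the layers act in series and the equivalent K is the thickness-weighted harmonic mean.
Total thickness L = 7.30 + 12.7 + 7.27 = 27.27 m.
Σ(b_i/K_i) = 7.30/0.00336 + 12.7/16.4 + 7.27/0.383 = 2192 d.
K_eq = L / Σ(b_i/K_i) = 27.27 / 2192 = 0.01244 m/day.

0.0124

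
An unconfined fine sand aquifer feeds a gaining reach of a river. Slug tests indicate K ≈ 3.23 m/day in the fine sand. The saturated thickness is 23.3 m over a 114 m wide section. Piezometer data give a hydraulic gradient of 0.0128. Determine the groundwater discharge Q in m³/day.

110

Cross-sectional area A = 114 × 23.3 = 2656 m².
Hydraulic gradient i = 0.0128.
Darcy's law: Q = K · A · i = 3.230 × 2656 × 0.01280 = 109.8 m³/day.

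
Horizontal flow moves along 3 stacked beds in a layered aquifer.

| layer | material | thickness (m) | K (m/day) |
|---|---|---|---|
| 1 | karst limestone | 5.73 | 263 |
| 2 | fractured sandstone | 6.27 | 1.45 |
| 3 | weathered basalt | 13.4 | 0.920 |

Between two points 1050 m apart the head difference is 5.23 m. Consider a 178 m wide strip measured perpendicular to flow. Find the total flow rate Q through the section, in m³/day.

Flow is parallel to layering, so each bed carries its own Darcy discharge and the transmissivities add.
Σ(K_i·b_i) = 263×5.73 + 1.45×6.27 + 0.920×13.4 = 1528 m²/day.
Hydraulic gradient i = Δh / L = 5.23 / 1050 = 0.004981.
Q = Σ(K_i·b_i) · W · i = 1528 × 178 × 0.004981 = 1355 m³/day.

1360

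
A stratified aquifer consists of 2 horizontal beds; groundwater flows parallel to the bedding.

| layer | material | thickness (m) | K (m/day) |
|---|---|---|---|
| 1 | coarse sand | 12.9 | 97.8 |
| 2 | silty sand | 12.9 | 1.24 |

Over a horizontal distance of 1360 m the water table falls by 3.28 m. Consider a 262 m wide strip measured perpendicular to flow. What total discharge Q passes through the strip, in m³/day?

Flow is parallel to layering, so each bed carries its own Darcy discharge and the transmissivities add.
Σ(K_i·b_i) = 97.8×12.9 + 1.24×12.9 = 1278 m²/day.
Hydraulic gradient i = Δh / L = 3.28 / 1360 = 0.002412.
Q = Σ(K_i·b_i) · W · i = 1278 × 262 × 0.002412 = 807.3 m³/day.

807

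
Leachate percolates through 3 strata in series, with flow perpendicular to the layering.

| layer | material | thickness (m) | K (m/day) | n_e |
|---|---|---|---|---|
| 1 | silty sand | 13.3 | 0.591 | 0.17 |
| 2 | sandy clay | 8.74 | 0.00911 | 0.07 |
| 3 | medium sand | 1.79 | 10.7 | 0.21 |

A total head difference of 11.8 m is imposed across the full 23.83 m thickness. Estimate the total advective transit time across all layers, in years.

With flow normal to the layers, continuity requires the same specific discharge q through every layer.
Σ(b_i/K_i) = 13.3/0.591 + 8.74/0.00911 + 1.79/10.7 = 982.1 d.
q = Δh / Σ(b_i/K_i) = 11.8 / 982.1 = 0.01202 m/day.
In each layer the seepage velocity is v_i = q/n_i, so the layer transit time is t_i = b_i·n_i / q:
  layer 1 (silty sand): t_1 = 13.3 × 0.17 / 0.01202 = 188.2 d
  layer 2 (sandy clay): t_2 = 8.74 × 0.07 / 0.01202 = 50.92 d
  layer 3 (medium sand): t_3 = 1.79 × 0.21 / 0.01202 = 31.28 d
Total t = Σ t_i = 270.4 days = 0.7402 years.

0.740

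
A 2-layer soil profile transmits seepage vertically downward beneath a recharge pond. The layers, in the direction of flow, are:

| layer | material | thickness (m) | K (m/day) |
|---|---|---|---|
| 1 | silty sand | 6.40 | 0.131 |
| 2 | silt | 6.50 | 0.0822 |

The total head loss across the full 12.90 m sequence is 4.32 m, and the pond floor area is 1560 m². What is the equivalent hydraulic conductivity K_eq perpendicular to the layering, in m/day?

0.101

Flow is perpendicular to layering, so the layers act in series and the equivalent K is the thickness-weighted harmonic mean.
Total thickness L = 6.40 + 6.50 = 12.90 m.
Σ(b_i/K_i) = 6.40/0.131 + 6.50/0.0822 = 127.9 d.
K_eq = L / Σ(b_i/K_i) = 12.90 / 127.9 = 0.1008 m/day.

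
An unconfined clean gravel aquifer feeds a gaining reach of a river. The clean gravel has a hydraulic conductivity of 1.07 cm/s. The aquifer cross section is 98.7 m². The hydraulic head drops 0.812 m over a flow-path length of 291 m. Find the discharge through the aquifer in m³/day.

255

Convert K: 1.07 cm/s × 864 = 924.5 m/day.
Hydraulic gradient i = Δh / L = 0.812 / 291 = 0.002790.
Darcy's law: Q = K · A · i = 924.5 × 98.70 × 0.002790 = 254.6 m³/day.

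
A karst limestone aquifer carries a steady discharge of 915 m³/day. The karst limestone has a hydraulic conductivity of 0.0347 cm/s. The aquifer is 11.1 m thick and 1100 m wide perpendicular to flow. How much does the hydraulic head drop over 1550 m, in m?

Convert K: 0.0347 cm/s × 864 = 29.98 m/day.
Cross-sectional area A = 1100 × 11.1 = 12210 m².
From Q = K·A·i, i = Q / (K·A) = 915 / (29.98 × 12210) = 0.002500.
Head loss Δh = i · L = 0.002500 × 1550 = 3.874 m.

3.87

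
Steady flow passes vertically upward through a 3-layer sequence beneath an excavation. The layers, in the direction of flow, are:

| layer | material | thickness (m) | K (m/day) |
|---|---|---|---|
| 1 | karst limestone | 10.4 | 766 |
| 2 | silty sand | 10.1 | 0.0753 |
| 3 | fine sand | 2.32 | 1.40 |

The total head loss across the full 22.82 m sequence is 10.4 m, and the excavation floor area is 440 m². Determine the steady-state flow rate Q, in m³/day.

33.7

Flow is perpendicular to layering, so the layers act in series and the equivalent K is the thickness-weighted harmonic mean.
Total thickness L = 10.4 + 10.1 + 2.32 = 22.82 m.
Σ(b_i/K_i) = 10.4/766 + 10.1/0.0753 + 2.32/1.40 = 135.8 d.
K_eq = L / Σ(b_i/K_i) = 22.82 / 135.8 = 0.1680 m/day.
Q = K_eq · A · (Δh/L) = 0.1680 × 440 × (10.4/22.82) = 33.70 m³/day.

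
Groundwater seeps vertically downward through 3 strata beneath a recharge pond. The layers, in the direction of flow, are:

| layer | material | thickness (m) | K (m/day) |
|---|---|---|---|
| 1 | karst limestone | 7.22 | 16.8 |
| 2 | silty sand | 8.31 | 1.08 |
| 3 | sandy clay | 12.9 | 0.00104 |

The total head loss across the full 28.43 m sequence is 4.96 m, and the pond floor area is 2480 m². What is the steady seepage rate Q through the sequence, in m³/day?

0.991

Flow is perpendicular to layering, so the layers act in series and the equivalent K is the thickness-weighted harmonic mean.
Total thickness L = 7.22 + 8.31 + 12.9 = 28.43 m.
Σ(b_i/K_i) = 7.22/16.8 + 8.31/1.08 + 12.9/0.00104 = 12412 d.
K_eq = L / Σ(b_i/K_i) = 28.43 / 12412 = 0.002291 m/day.
Q = K_eq · A · (Δh/L) = 0.002291 × 2480 × (4.96/28.43) = 0.9910 m³/day.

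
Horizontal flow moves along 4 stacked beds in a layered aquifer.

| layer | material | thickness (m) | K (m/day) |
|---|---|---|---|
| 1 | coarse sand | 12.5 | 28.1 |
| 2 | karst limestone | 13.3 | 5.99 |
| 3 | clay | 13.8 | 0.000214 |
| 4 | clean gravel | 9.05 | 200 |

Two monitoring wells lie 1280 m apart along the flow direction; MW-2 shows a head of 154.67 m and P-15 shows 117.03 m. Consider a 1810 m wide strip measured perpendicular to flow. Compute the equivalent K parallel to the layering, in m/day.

Flow is parallel to layering, so each bed carries its own Darcy discharge and the transmissivities add.
Σ(K_i·b_i) = 28.1×12.5 + 5.99×13.3 + 0.000214×13.8 + 200×9.05 = 2241 m²/day.
Total thickness b = 48.65 m, so K_eq = Σ(K_i·b_i)/b = 46.06 m/day.

46.1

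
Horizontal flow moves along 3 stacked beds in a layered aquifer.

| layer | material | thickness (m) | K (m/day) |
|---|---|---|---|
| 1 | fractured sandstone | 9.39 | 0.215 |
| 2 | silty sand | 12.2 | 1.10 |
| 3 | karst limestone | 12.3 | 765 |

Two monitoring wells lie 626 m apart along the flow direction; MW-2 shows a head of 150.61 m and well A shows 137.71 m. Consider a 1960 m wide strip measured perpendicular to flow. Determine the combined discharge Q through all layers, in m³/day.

Flow is parallel to layering, so each bed carries its own Darcy discharge and the transmissivities add.
Σ(K_i·b_i) = 0.215×9.39 + 1.10×12.2 + 765×12.3 = 9425 m²/day.
Hydraulic gradient i = (150.61 − 137.71) / 626 = 12.9 / 626 = 0.02061.
Q = Σ(K_i·b_i) · W · i = 9425 × 1960 × 0.02061 = 3.807e+05 m³/day.

381000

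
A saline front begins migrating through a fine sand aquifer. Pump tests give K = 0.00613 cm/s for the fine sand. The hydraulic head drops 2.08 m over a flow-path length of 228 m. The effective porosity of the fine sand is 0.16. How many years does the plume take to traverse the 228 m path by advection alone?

2.07

Convert K: 0.00613 cm/s × 864 = 5.296 m/day.
Hydraulic gradient i = Δh / L = 2.08 / 228 = 0.009123.
Darcy flux q = K · i = 5.296 × 0.009123 = 0.04832 m/day.
Seepage velocity v = q / n_e = 0.04832 / 0.16 = 0.3020 m/day.
Travel time t = L / v = 228 / 0.3020 = 755.0 days = 2.067 years.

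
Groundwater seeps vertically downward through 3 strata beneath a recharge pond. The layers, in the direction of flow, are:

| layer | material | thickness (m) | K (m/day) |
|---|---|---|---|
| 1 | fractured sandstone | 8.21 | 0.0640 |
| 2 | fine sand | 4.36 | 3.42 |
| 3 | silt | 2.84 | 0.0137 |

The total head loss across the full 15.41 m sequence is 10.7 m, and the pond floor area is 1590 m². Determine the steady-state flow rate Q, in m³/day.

50.5

Flow is perpendicular to layering, so the layers act in series and the equivalent K is the thickness-weighted harmonic mean.
Total thickness L = 8.21 + 4.36 + 2.84 = 15.41 m.
Σ(b_i/K_i) = 8.21/0.0640 + 4.36/3.42 + 2.84/0.0137 = 336.9 d.
K_eq = L / Σ(b_i/K_i) = 15.41 / 336.9 = 0.04575 m/day.
Q = K_eq · A · (Δh/L) = 0.04575 × 1590 × (10.7/15.41) = 50.51 m³/day.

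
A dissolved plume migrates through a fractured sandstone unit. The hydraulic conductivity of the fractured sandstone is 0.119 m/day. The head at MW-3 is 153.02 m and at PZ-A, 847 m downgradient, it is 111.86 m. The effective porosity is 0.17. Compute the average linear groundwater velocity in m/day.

Hydraulic gradient i = (153.02 − 111.86) / 847 = 41.16 / 847 = 0.04860.
Darcy flux q = K · i = 0.1190 × 0.04860 = 0.005783 m/day.
Seepage velocity v = q / n_e = 0.005783 / 0.17 = 0.03402 m/day.

0.0340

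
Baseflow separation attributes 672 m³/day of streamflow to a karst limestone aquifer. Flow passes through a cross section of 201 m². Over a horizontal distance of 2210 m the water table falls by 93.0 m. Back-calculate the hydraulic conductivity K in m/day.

Hydraulic gradient i = Δh / L = 93.0 / 2210 = 0.04208.
From Q = K·A·i, K = Q / (A·i) = 672 / (201.0 × 0.04208) = 79.45 m/day.

79.4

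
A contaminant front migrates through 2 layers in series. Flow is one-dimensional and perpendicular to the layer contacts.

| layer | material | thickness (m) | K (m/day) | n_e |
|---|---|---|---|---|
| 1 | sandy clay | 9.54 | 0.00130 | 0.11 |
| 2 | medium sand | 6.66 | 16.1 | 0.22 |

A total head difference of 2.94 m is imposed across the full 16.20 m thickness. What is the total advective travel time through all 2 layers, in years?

With flow normal to the layers, continuity requires the same specific discharge q through every layer.
Σ(b_i/K_i) = 9.54/0.00130 + 6.66/16.1 = 7339 d.
q = Δh / Σ(b_i/K_i) = 2.94 / 7339 = 0.0004006 m/day.
In each layer the seepage velocity is v_i = q/n_i, so the layer transit time is t_i = b_i·n_i / q:
  layer 1 (sandy clay): t_1 = 9.54 × 0.11 / 0.0004006 = 2620 d
  layer 2 (medium sand): t_2 = 6.66 × 0.22 / 0.0004006 = 3657 d
Total t = Σ t_i = 6277 days = 17.19 years.

17.2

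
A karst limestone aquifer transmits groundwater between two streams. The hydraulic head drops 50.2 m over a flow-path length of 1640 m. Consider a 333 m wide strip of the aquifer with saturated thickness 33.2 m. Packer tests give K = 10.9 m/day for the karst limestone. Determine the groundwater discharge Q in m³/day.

Cross-sectional area A = 333 × 33.2 = 11056 m².
Hydraulic gradient i = Δh / L = 50.2 / 1640 = 0.03061.
Darcy's law: Q = K · A · i = 10.90 × 11056 × 0.03061 = 3689 m³/day.

3690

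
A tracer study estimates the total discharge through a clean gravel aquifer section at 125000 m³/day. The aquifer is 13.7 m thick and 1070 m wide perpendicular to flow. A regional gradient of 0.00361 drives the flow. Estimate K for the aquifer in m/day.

2360

Cross-sectional area A = 1070 × 13.7 = 14659 m².
Hydraulic gradient i = 0.00361.
From Q = K·A·i, K = Q / (A·i) = 125000 / (14659 × 0.003610) = 2362 m/day.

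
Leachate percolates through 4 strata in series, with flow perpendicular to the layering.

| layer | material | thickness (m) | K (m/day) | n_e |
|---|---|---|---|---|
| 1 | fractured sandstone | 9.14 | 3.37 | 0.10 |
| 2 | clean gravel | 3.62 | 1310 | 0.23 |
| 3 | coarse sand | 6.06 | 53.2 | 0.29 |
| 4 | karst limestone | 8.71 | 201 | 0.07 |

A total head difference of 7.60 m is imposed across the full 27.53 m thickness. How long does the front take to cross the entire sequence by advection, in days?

1.55

With flow normal to the layers, continuity requires the same specific discharge q through every layer.
Σ(b_i/K_i) = 9.14/3.37 + 3.62/1310 + 6.06/53.2 + 8.71/201 = 2.872 d.
q = Δh / Σ(b_i/K_i) = 7.60 / 2.872 = 2.646 m/day.
In each layer the seepage velocity is v_i = q/n_i, so the layer transit time is t_i = b_i·n_i / q:
  layer 1 (fractured sandstone): t_1 = 9.14 × 0.10 / 2.646 = 0.3454 d
  layer 2 (clean gravel): t_2 = 3.62 × 0.23 / 2.646 = 0.3147 d
  layer 3 (coarse sand): t_3 = 6.06 × 0.29 / 2.646 = 0.6642 d
  layer 4 (karst limestone): t_4 = 8.71 × 0.07 / 2.646 = 0.2304 d
Total t = Σ t_i = 1.555 days.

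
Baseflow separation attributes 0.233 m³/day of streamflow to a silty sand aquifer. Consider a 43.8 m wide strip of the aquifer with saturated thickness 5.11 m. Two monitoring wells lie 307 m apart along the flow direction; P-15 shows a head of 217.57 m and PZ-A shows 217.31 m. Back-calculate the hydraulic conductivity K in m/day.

Cross-sectional area A = 43.8 × 5.11 = 223.8 m².
Hydraulic gradient i = (217.57 − 217.31) / 307 = 0.26 / 307 = 0.0008469.
From Q = K·A·i, K = Q / (A·i) = 0.233 / (223.8 × 0.0008469) = 1.229 m/day.

1.23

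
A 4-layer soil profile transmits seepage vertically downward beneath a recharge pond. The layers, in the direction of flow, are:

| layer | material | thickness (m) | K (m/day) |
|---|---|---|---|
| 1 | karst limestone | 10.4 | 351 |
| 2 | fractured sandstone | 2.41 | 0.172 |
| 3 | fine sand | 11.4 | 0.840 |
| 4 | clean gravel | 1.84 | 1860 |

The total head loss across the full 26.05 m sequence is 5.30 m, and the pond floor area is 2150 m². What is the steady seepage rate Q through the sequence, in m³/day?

Flow is perpendicular to layering, so the layers act in series and the equivalent K is the thickness-weighted harmonic mean.
Total thickness L = 10.4 + 2.41 + 11.4 + 1.84 = 26.05 m.
Σ(b_i/K_i) = 10.4/351 + 2.41/0.172 + 11.4/0.840 + 1.84/1860 = 27.61 d.
K_eq = L / Σ(b_i/K_i) = 26.05 / 27.61 = 0.9434 m/day.
Q = K_eq · A · (Δh/L) = 0.9434 × 2150 × (5.30/26.05) = 412.7 m³/day.

413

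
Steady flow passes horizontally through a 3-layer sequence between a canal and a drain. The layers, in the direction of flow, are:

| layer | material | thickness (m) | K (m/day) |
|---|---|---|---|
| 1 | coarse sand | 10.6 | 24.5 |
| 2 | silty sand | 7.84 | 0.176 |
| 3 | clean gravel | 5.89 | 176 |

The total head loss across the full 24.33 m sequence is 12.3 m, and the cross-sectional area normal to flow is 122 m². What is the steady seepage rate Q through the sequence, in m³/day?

33.3

Flow is perpendicular to layering, so the layers act in series and the equivalent K is the thickness-weighted harmonic mean.
Total thickness L = 10.6 + 7.84 + 5.89 = 24.33 m.
Σ(b_i/K_i) = 10.6/24.5 + 7.84/0.176 + 5.89/176 = 45.01 d.
K_eq = L / Σ(b_i/K_i) = 24.33 / 45.01 = 0.5405 m/day.
Q = K_eq · A · (Δh/L) = 0.5405 × 122 × (12.3/24.33) = 33.34 m³/day.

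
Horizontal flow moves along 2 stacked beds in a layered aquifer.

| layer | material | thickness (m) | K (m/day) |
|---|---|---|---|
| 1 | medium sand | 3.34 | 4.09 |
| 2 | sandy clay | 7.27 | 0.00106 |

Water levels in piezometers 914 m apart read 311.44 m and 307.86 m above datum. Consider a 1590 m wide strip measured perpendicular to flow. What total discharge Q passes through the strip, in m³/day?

Flow is parallel to layering, so each bed carries its own Darcy discharge and the transmissivities add.
Σ(K_i·b_i) = 4.09×3.34 + 0.00106×7.27 = 13.67 m²/day.
Hydraulic gradient i = (311.44 − 307.86) / 914 = 3.58 / 914 = 0.003917.
Q = Σ(K_i·b_i) · W · i = 13.67 × 1590 × 0.003917 = 85.12 m³/day.

85.1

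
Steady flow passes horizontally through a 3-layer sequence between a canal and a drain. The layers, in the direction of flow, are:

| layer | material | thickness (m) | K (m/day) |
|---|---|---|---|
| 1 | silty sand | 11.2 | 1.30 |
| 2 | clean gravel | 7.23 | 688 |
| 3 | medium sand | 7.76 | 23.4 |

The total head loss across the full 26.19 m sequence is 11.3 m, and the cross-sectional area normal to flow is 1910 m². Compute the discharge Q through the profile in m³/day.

Flow is perpendicular to layering, so the layers act in series and the equivalent K is the thickness-weighted harmonic mean.
Total thickness L = 11.2 + 7.23 + 7.76 = 26.19 m.
Σ(b_i/K_i) = 11.2/1.30 + 7.23/688 + 7.76/23.4 = 8.958 d.
K_eq = L / Σ(b_i/K_i) = 26.19 / 8.958 = 2.924 m/day.
Q = K_eq · A · (Δh/L) = 2.924 × 1910 × (11.3/26.19) = 2409 m³/day.

2410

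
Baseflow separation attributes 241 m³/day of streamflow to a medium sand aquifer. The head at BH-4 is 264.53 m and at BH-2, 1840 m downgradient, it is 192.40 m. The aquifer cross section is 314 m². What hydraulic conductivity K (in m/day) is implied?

Hydraulic gradient i = (264.53 − 192.40) / 1840 = 72.13 / 1840 = 0.03920.
From Q = K·A·i, K = Q / (A·i) = 241 / (314.0 × 0.03920) = 19.58 m/day.

19.6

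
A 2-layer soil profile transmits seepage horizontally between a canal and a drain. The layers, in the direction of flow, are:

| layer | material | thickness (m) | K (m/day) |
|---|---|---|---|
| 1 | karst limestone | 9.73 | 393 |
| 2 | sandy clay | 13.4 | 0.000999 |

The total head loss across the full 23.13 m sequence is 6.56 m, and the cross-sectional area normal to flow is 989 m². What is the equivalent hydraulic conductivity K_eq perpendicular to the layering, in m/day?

0.00172

Flow is perpendicular to layering, so the layers act in series and the equivalent K is the thickness-weighted harmonic mean.
Total thickness L = 9.73 + 13.4 = 23.13 m.
Σ(b_i/K_i) = 9.73/393 + 13.4/0.000999 = 13413 d.
K_eq = L / Σ(b_i/K_i) = 23.13 / 13413 = 0.001724 m/day.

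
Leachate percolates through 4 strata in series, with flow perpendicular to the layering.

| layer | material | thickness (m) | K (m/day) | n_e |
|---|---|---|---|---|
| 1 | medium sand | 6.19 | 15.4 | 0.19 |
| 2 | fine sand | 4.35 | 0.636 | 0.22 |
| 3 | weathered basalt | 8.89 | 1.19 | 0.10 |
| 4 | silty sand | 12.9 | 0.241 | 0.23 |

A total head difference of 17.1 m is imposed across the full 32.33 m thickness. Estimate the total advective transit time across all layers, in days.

23.9

With flow normal to the layers, continuity requires the same specific discharge q through every layer.
Σ(b_i/K_i) = 6.19/15.4 + 4.35/0.636 + 8.89/1.19 + 12.9/0.241 = 68.24 d.
q = Δh / Σ(b_i/K_i) = 17.1 / 68.24 = 0.2506 m/day.
In each layer the seepage velocity is v_i = q/n_i, so the layer transit time is t_i = b_i·n_i / q:
  layer 1 (medium sand): t_1 = 6.19 × 0.19 / 0.2506 = 4.693 d
  layer 2 (fine sand): t_2 = 4.35 × 0.22 / 0.2506 = 3.819 d
  layer 3 (weathered basalt): t_3 = 8.89 × 0.10 / 0.2506 = 3.548 d
  layer 4 (silty sand): t_4 = 12.9 × 0.23 / 0.2506 = 11.84 d
Total t = Σ t_i = 23.90 days.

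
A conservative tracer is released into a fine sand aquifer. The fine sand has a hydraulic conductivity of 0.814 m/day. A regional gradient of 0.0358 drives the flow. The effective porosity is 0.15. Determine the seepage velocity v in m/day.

Hydraulic gradient i = 0.0358.
Darcy flux q = K · i = 0.8140 × 0.03580 = 0.02914 m/day.
Seepage velocity v = q / n_e = 0.02914 / 0.15 = 0.1943 m/day.

0.194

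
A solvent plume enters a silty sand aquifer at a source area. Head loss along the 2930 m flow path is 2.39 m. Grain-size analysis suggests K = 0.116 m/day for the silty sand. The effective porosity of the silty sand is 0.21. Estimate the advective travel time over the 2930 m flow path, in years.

Hydraulic gradient i = Δh / L = 2.39 / 2930 = 0.0008157.
Darcy flux q = K · i = 0.1160 × 0.0008157 = 9.462e-05 m/day.
Seepage velocity v = q / n_e = 9.462e-05 / 0.21 = 0.0004506 m/day.
Travel time t = L / v = 2930 / 0.0004506 = 6.503e+06 days = 17804 years.

17800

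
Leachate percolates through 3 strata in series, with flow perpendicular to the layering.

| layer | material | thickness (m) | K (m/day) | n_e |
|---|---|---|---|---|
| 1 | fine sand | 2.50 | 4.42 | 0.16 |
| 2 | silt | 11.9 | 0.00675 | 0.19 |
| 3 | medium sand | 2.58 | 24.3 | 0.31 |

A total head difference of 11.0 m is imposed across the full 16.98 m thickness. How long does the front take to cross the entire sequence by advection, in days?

With flow normal to the layers, continuity requires the same specific discharge q through every layer.
Σ(b_i/K_i) = 2.50/4.42 + 11.9/0.00675 + 2.58/24.3 = 1764 d.
q = Δh / Σ(b_i/K_i) = 11.0 / 1764 = 0.006237 m/day.
In each layer the seepage velocity is v_i = q/n_i, so the layer transit time is t_i = b_i·n_i / q:
  layer 1 (fine sand): t_1 = 2.50 × 0.16 / 0.006237 = 64.13 d
  layer 2 (silt): t_2 = 11.9 × 0.19 / 0.006237 = 362.5 d
  layer 3 (medium sand): t_3 = 2.58 × 0.31 / 0.006237 = 128.2 d
Total t = Σ t_i = 554.9 days.

555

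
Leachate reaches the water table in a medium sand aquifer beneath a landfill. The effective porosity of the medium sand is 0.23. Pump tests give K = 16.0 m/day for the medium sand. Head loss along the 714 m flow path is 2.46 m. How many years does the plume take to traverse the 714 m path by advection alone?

Hydraulic gradient i = Δh / L = 2.46 / 714 = 0.003445.
Darcy flux q = K · i = 16.00 × 0.003445 = 0.05513 m/day.
Seepage velocity v = q / n_e = 0.05513 / 0.23 = 0.2397 m/day.
Travel time t = L / v = 714 / 0.2397 = 2979 days = 8.156 years.

8.16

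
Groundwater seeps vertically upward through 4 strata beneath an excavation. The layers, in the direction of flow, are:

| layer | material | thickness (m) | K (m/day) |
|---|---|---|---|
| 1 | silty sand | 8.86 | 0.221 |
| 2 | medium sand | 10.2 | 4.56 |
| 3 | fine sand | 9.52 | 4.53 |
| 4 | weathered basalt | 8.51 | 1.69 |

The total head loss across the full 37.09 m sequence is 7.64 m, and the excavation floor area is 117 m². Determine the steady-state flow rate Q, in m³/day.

Flow is perpendicular to layering, so the layers act in series and the equivalent K is the thickness-weighted harmonic mean.
Total thickness L = 8.86 + 10.2 + 9.52 + 8.51 = 37.09 m.
Σ(b_i/K_i) = 8.86/0.221 + 10.2/4.56 + 9.52/4.53 + 8.51/1.69 = 49.46 d.
K_eq = L / Σ(b_i/K_i) = 37.09 / 49.46 = 0.7498 m/day.
Q = K_eq · A · (Δh/L) = 0.7498 × 117 × (7.64/37.09) = 18.07 m³/day.

18.1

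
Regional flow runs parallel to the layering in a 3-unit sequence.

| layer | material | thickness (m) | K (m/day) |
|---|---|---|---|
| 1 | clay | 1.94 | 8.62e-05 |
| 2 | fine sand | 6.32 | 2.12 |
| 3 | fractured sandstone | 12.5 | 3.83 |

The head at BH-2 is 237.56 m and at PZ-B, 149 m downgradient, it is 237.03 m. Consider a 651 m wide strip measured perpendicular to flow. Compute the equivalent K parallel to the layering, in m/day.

2.95

Flow is parallel to layering, so each bed carries its own Darcy discharge and the transmissivities add.
Σ(K_i·b_i) = 8.62e-05×1.94 + 2.12×6.32 + 3.83×12.5 = 61.27 m²/day.
Total thickness b = 20.76 m, so K_eq = Σ(K_i·b_i)/b = 2.952 m/day.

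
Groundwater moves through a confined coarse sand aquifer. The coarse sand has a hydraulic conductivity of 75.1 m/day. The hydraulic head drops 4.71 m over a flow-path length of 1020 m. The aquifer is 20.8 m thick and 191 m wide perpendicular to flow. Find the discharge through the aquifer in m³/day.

Cross-sectional area A = 191 × 20.8 = 3973 m².
Hydraulic gradient i = Δh / L = 4.71 / 1020 = 0.004618.
Darcy's law: Q = K · A · i = 75.10 × 3973 × 0.004618 = 1378 m³/day.

1380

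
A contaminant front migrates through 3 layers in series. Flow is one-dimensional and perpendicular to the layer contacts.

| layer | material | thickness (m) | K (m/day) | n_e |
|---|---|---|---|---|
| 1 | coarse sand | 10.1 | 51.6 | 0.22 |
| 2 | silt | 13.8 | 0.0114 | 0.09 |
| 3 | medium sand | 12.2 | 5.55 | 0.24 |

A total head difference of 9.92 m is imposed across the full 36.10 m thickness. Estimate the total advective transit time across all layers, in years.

2.14

With flow normal to the layers, continuity requires the same specific discharge q through every layer.
Σ(b_i/K_i) = 10.1/51.6 + 13.8/0.0114 + 12.2/5.55 = 1213 d.
q = Δh / Σ(b_i/K_i) = 9.92 / 1213 = 0.008179 m/day.
In each layer the seepage velocity is v_i = q/n_i, so the layer transit time is t_i = b_i·n_i / q:
  layer 1 (coarse sand): t_1 = 10.1 × 0.22 / 0.008179 = 271.7 d
  layer 2 (silt): t_2 = 13.8 × 0.09 / 0.008179 = 151.9 d
  layer 3 (medium sand): t_3 = 12.2 × 0.24 / 0.008179 = 358.0 d
Total t = Σ t_i = 781.6 days = 2.140 years.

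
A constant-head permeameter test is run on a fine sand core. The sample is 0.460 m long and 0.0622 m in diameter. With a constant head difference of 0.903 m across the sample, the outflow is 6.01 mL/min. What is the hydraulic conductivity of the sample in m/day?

Cross-sectional area A = π·(d/2)² = π × (0.0622/2)² = 0.003039 m².
Convert discharge: 6.01 mL/min = 1.002e-07 m³/s.
Darcy's law rearranged: K = Q·L / (A·Δh) = 1.002e-07 × 0.460 / (0.003039 × 0.903) = 1.679e-05 m/s = 1.451 m/day.

1.45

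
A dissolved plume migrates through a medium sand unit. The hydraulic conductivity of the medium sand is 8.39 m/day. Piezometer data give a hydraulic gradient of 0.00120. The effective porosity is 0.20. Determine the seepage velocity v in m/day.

Hydraulic gradient i = 0.00120.
Darcy flux q = K · i = 8.390 × 0.001200 = 0.01007 m/day.
Seepage velocity v = q / n_e = 0.01007 / 0.20 = 0.05034 m/day.

0.0503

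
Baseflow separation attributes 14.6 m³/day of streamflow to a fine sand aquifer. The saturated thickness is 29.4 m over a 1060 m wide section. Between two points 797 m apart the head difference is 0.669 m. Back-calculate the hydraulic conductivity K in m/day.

0.558

Cross-sectional area A = 1060 × 29.4 = 31164 m².
Hydraulic gradient i = Δh / L = 0.669 / 797 = 0.0008394.
From Q = K·A·i, K = Q / (A·i) = 14.6 / (31164 × 0.0008394) = 0.5581 m/day.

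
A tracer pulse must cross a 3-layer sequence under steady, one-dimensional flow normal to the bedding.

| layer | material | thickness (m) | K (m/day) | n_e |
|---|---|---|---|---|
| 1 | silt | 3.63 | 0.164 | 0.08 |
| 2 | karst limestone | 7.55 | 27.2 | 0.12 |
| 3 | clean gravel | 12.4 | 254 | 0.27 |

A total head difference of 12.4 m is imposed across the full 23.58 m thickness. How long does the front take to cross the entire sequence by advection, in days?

8.23

With flow normal to the layers, continuity requires the same specific discharge q through every layer.
Σ(b_i/K_i) = 3.63/0.164 + 7.55/27.2 + 12.4/254 = 22.46 d.
q = Δh / Σ(b_i/K_i) = 12.4 / 22.46 = 0.5521 m/day.
In each layer the seepage velocity is v_i = q/n_i, so the layer transit time is t_i = b_i·n_i / q:
  layer 1 (silt): t_1 = 3.63 × 0.08 / 0.5521 = 0.5260 d
  layer 2 (karst limestone): t_2 = 7.55 × 0.12 / 0.5521 = 1.641 d
  layer 3 (clean gravel): t_3 = 12.4 × 0.27 / 0.5521 = 6.064 d
Total t = Σ t_i = 8.231 days.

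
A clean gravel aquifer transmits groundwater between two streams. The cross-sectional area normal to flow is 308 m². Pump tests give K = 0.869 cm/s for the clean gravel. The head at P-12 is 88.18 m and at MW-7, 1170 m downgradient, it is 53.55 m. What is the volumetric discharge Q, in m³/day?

6840

Convert K: 0.869 cm/s × 864 = 750.8 m/day.
Hydraulic gradient i = (88.18 − 53.55) / 1170 = 34.63 / 1170 = 0.02960.
Darcy's law: Q = K · A · i = 750.8 × 308.0 × 0.02960 = 6845 m³/day.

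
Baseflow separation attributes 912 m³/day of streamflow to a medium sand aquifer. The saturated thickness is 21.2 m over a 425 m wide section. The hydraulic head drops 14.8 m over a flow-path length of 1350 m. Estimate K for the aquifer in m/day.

Cross-sectional area A = 425 × 21.2 = 9010 m².
Hydraulic gradient i = Δh / L = 14.8 / 1350 = 0.01096.
From Q = K·A·i, K = Q / (A·i) = 912 / (9010 × 0.01096) = 9.233 m/day.

9.23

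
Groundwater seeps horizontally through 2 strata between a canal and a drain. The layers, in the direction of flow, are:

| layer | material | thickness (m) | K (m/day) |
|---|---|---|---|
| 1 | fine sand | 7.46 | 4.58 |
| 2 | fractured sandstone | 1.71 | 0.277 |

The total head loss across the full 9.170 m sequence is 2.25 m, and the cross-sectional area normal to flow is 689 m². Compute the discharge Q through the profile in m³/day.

199

Flow is perpendicular to layering, so the layers act in series and the equivalent K is the thickness-weighted harmonic mean.
Total thickness L = 7.46 + 1.71 = 9.170 m.
Σ(b_i/K_i) = 7.46/4.58 + 1.71/0.277 = 7.802 d.
K_eq = L / Σ(b_i/K_i) = 9.170 / 7.802 = 1.175 m/day.
Q = K_eq · A · (Δh/L) = 1.175 × 689 × (2.25/9.170) = 198.7 m³/day.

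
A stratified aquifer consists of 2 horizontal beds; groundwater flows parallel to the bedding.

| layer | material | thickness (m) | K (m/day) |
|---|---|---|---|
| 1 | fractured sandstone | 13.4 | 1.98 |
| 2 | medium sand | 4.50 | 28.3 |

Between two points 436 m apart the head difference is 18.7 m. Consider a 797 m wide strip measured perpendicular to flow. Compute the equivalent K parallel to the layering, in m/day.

8.60

Flow is parallel to layering, so each bed carries its own Darcy discharge and the transmissivities add.
Σ(K_i·b_i) = 1.98×13.4 + 28.3×4.50 = 153.9 m²/day.
Total thickness b = 17.90 m, so K_eq = Σ(K_i·b_i)/b = 8.597 m/day.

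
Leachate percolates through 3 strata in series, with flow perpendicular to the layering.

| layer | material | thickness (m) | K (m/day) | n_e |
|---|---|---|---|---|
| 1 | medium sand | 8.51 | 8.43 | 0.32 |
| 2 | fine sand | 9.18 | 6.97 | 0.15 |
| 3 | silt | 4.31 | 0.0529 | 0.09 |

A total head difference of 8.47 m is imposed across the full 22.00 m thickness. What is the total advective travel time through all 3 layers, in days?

With flow normal to the layers, continuity requires the same specific discharge q through every layer.
Σ(b_i/K_i) = 8.51/8.43 + 9.18/6.97 + 4.31/0.0529 = 83.80 d.
q = Δh / Σ(b_i/K_i) = 8.47 / 83.80 = 0.1011 m/day.
In each layer the seepage velocity is v_i = q/n_i, so the layer transit time is t_i = b_i·n_i / q:
  layer 1 (medium sand): t_1 = 8.51 × 0.32 / 0.1011 = 26.94 d
  layer 2 (fine sand): t_2 = 9.18 × 0.15 / 0.1011 = 13.62 d
  layer 3 (silt): t_3 = 4.31 × 0.09 / 0.1011 = 3.838 d
Total t = Σ t_i = 44.40 days.

44.4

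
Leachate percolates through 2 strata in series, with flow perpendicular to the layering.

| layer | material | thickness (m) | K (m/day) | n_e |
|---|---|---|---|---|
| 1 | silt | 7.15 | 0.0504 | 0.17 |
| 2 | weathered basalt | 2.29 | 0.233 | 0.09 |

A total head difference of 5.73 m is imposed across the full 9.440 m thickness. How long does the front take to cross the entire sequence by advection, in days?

37.6

With flow normal to the layers, continuity requires the same specific discharge q through every layer.
Σ(b_i/K_i) = 7.15/0.0504 + 2.29/0.233 = 151.7 d.
q = Δh / Σ(b_i/K_i) = 5.73 / 151.7 = 0.03777 m/day.
In each layer the seepage velocity is v_i = q/n_i, so the layer transit time is t_i = b_i·n_i / q:
  layer 1 (silt): t_1 = 7.15 × 0.17 / 0.03777 = 32.18 d
  layer 2 (weathered basalt): t_2 = 2.29 × 0.09 / 0.03777 = 5.456 d
Total t = Σ t_i = 37.63 days.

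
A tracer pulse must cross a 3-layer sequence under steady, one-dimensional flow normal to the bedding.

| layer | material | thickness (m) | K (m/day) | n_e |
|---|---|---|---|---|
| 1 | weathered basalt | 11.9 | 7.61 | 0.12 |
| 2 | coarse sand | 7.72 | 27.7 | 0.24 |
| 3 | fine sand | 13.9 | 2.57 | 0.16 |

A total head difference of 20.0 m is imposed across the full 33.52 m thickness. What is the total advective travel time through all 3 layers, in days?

With flow normal to the layers, continuity requires the same specific discharge q through every layer.
Σ(b_i/K_i) = 11.9/7.61 + 7.72/27.7 + 13.9/2.57 = 7.251 d.
q = Δh / Σ(b_i/K_i) = 20.0 / 7.251 = 2.758 m/day.
In each layer the seepage velocity is v_i = q/n_i, so the layer transit time is t_i = b_i·n_i / q:
  layer 1 (weathered basalt): t_1 = 11.9 × 0.12 / 2.758 = 0.5177 d
  layer 2 (coarse sand): t_2 = 7.72 × 0.24 / 2.758 = 0.6717 d
  layer 3 (fine sand): t_3 = 13.9 × 0.16 / 2.758 = 0.8063 d
Total t = Σ t_i = 1.996 days.

2.00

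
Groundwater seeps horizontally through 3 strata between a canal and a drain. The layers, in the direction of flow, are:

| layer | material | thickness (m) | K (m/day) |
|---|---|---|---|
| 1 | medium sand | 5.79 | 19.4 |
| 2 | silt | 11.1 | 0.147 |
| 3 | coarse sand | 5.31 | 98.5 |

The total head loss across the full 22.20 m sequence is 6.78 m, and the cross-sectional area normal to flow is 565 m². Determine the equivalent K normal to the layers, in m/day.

Flow is perpendicular to layering, so the layers act in series and the equivalent K is the thickness-weighted harmonic mean.
Total thickness L = 5.79 + 11.1 + 5.31 = 22.20 m.
Σ(b_i/K_i) = 5.79/19.4 + 11.1/0.147 + 5.31/98.5 = 75.86 d.
K_eq = L / Σ(b_i/K_i) = 22.20 / 75.86 = 0.2926 m/day.

0.293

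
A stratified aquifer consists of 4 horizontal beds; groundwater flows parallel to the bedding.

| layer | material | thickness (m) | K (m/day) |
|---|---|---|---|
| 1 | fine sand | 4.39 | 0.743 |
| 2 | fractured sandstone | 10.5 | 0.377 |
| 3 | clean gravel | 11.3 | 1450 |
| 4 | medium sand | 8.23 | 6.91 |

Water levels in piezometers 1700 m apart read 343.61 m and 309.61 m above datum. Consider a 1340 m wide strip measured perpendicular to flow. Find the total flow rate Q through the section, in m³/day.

441000

Flow is parallel to layering, so each bed carries its own Darcy discharge and the transmissivities add.
Σ(K_i·b_i) = 0.743×4.39 + 0.377×10.5 + 1450×11.3 + 6.91×8.23 = 16449 m²/day.
Hydraulic gradient i = (343.61 − 309.61) / 1700 = 34 / 1700 = 0.02000.
Q = Σ(K_i·b_i) · W · i = 16449 × 1340 × 0.02000 = 4.408e+05 m³/day.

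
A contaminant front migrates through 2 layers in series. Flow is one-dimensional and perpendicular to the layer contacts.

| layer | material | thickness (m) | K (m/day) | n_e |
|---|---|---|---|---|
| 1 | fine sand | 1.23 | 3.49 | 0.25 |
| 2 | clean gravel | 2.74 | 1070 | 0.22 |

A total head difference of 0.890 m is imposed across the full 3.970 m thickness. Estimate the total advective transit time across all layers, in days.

With flow normal to the layers, continuity requires the same specific discharge q through every layer.
Σ(b_i/K_i) = 1.23/3.49 + 2.74/1070 = 0.3550 d.
q = Δh / Σ(b_i/K_i) = 0.890 / 0.3550 = 2.507 m/day.
In each layer the seepage velocity is v_i = q/n_i, so the layer transit time is t_i = b_i·n_i / q:
  layer 1 (fine sand): t_1 = 1.23 × 0.25 / 2.507 = 0.1227 d
  layer 2 (clean gravel): t_2 = 2.74 × 0.22 / 2.507 = 0.2404 d
Total t = Σ t_i = 0.3631 days.

0.363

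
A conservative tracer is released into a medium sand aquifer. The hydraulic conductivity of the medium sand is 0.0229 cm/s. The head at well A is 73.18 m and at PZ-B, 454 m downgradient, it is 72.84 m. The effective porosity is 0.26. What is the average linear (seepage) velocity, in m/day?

Convert K: 0.0229 cm/s × 864 = 19.79 m/day.
Hydraulic gradient i = (73.18 − 72.84) / 454 = 0.34 / 454 = 0.0007489.
Darcy flux q = K · i = 19.79 × 0.0007489 = 0.01482 m/day.
Seepage velocity v = q / n_e = 0.01482 / 0.26 = 0.05699 m/day.

0.0570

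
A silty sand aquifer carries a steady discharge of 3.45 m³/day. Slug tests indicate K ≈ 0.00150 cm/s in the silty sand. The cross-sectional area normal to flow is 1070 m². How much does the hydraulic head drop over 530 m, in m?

1.32

Convert K: 0.00150 cm/s × 864 = 1.296 m/day.
From Q = K·A·i, i = Q / (K·A) = 3.45 / (1.296 × 1070) = 0.002488.
Head loss Δh = i · L = 0.002488 × 530 = 1.319 m.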